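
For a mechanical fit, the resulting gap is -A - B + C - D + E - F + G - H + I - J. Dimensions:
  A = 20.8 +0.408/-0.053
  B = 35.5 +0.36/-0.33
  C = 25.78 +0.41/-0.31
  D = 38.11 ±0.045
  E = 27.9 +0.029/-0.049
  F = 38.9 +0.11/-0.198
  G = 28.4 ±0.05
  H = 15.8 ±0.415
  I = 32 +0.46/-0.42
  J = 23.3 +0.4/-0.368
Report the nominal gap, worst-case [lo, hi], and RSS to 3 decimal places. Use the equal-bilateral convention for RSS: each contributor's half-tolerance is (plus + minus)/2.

Stack each dimension's contribution:
  -A: nom -20.800 → Σnom=-20.800; wc +0.053/-0.408 → slack +0.053/-0.408; half-tol=0.230, Σhalf²=0.053130
  -B: nom -35.500 → Σnom=-56.300; wc +0.330/-0.360 → slack +0.383/-0.768; half-tol=0.345, Σhalf²=0.172155
  +C: nom +25.780 → Σnom=-30.520; wc +0.410/-0.310 → slack +0.793/-1.078; half-tol=0.360, Σhalf²=0.301755
  -D: nom -38.110 → Σnom=-68.630; wc +0.045/-0.045 → slack +0.838/-1.123; half-tol=0.045, Σhalf²=0.303780
  +E: nom +27.900 → Σnom=-40.730; wc +0.029/-0.049 → slack +0.867/-1.172; half-tol=0.039, Σhalf²=0.305301
  -F: nom -38.900 → Σnom=-79.630; wc +0.198/-0.110 → slack +1.065/-1.282; half-tol=0.154, Σhalf²=0.329017
  +G: nom +28.400 → Σnom=-51.230; wc +0.050/-0.050 → slack +1.115/-1.332; half-tol=0.050, Σhalf²=0.331517
  -H: nom -15.800 → Σnom=-67.030; wc +0.415/-0.415 → slack +1.530/-1.747; half-tol=0.415, Σhalf²=0.503742
  +I: nom +32.000 → Σnom=-35.030; wc +0.460/-0.420 → slack +1.990/-2.167; half-tol=0.440, Σhalf²=0.697342
  -J: nom -23.300 → Σnom=-58.330; wc +0.368/-0.400 → slack +2.358/-2.567; half-tol=0.384, Σhalf²=0.844798
Nominal = -58.330. Worst-case = [-58.330 - 2.567, -58.330 + 2.358] = [-60.897, -55.972]. RSS = √0.844798 = 0.919.

nominal=-58.330 wc=[-60.897,-55.972] rss=0.919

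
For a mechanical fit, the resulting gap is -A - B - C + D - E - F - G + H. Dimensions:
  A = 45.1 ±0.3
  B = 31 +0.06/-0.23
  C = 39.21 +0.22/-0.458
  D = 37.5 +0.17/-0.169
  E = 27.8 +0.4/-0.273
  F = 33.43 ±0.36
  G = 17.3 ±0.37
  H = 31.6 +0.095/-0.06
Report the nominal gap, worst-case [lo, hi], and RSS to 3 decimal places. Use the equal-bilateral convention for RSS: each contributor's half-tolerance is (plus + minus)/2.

nominal=-124.740 wc=[-126.679,-122.484] rss=0.800

Stack each dimension's contribution:
  -A: nom -45.100 → Σnom=-45.100; wc +0.300/-0.300 → slack +0.300/-0.300; half-tol=0.300, Σhalf²=0.090000
  -B: nom -31.000 → Σnom=-76.100; wc +0.230/-0.060 → slack +0.530/-0.360; half-tol=0.145, Σhalf²=0.111025
  -C: nom -39.210 → Σnom=-115.310; wc +0.458/-0.220 → slack +0.988/-0.580; half-tol=0.339, Σhalf²=0.225946
  +D: nom +37.500 → Σnom=-77.810; wc +0.170/-0.169 → slack +1.158/-0.749; half-tol=0.170, Σhalf²=0.254676
  -E: nom -27.800 → Σnom=-105.610; wc +0.273/-0.400 → slack +1.431/-1.149; half-tol=0.337, Σhalf²=0.367909
  -F: nom -33.430 → Σnom=-139.040; wc +0.360/-0.360 → slack +1.791/-1.509; half-tol=0.360, Σhalf²=0.497509
  -G: nom -17.300 → Σnom=-156.340; wc +0.370/-0.370 → slack +2.161/-1.879; half-tol=0.370, Σhalf²=0.634409
  +H: nom +31.600 → Σnom=-124.740; wc +0.095/-0.060 → slack +2.256/-1.939; half-tol=0.077, Σhalf²=0.640415
Nominal = -124.740. Worst-case = [-124.740 - 1.939, -124.740 + 2.256] = [-126.679, -122.484]. RSS = √0.640415 = 0.800.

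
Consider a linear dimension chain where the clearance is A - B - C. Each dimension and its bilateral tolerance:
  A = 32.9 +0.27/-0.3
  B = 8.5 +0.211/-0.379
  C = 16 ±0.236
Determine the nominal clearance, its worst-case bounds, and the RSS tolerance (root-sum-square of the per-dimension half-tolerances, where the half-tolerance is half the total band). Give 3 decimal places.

nominal=8.400 wc=[7.653,9.285] rss=0.473

Stack each dimension's contribution:
  +A: nom +32.900 → Σnom=32.900; wc +0.270/-0.300 → slack +0.270/-0.300; half-tol=0.285, Σhalf²=0.081225
  -B: nom -8.500 → Σnom=24.400; wc +0.379/-0.211 → slack +0.649/-0.511; half-tol=0.295, Σhalf²=0.168250
  -C: nom -16.000 → Σnom=8.400; wc +0.236/-0.236 → slack +0.885/-0.747; half-tol=0.236, Σhalf²=0.223946
Nominal = 8.400. Worst-case = [8.400 - 0.747, 8.400 + 0.885] = [7.653, 9.285]. RSS = √0.223946 = 0.473.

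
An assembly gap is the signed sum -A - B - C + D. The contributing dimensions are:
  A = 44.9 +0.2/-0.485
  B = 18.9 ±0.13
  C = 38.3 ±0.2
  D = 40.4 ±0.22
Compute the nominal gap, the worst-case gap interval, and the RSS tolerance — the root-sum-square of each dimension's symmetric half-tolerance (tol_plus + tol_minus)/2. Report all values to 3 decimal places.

nominal=-61.700 wc=[-62.450,-60.665] rss=0.472

Stack each dimension's contribution:
  -A: nom -44.900 → Σnom=-44.900; wc +0.485/-0.200 → slack +0.485/-0.200; half-tol=0.343, Σhalf²=0.117306
  -B: nom -18.900 → Σnom=-63.800; wc +0.130/-0.130 → slack +0.615/-0.330; half-tol=0.130, Σhalf²=0.134206
  -C: nom -38.300 → Σnom=-102.100; wc +0.200/-0.200 → slack +0.815/-0.530; half-tol=0.200, Σhalf²=0.174206
  +D: nom +40.400 → Σnom=-61.700; wc +0.220/-0.220 → slack +1.035/-0.750; half-tol=0.220, Σhalf²=0.222606
Nominal = -61.700. Worst-case = [-61.700 - 0.750, -61.700 + 1.035] = [-62.450, -60.665]. RSS = √0.222606 = 0.472.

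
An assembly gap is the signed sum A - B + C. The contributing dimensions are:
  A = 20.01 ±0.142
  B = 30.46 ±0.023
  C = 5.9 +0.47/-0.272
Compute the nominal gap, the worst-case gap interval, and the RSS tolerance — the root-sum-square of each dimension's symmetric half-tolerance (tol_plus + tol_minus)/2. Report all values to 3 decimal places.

Stack each dimension's contribution:
  +A: nom +20.010 → Σnom=20.010; wc +0.142/-0.142 → slack +0.142/-0.142; half-tol=0.142, Σhalf²=0.020164
  -B: nom -30.460 → Σnom=-10.450; wc +0.023/-0.023 → slack +0.165/-0.165; half-tol=0.023, Σhalf²=0.020693
  +C: nom +5.900 → Σnom=-4.550; wc +0.470/-0.272 → slack +0.635/-0.437; half-tol=0.371, Σhalf²=0.158334
Nominal = -4.550. Worst-case = [-4.550 - 0.437, -4.550 + 0.635] = [-4.987, -3.915]. RSS = √0.158334 = 0.398.

nominal=-4.550 wc=[-4.987,-3.915] rss=0.398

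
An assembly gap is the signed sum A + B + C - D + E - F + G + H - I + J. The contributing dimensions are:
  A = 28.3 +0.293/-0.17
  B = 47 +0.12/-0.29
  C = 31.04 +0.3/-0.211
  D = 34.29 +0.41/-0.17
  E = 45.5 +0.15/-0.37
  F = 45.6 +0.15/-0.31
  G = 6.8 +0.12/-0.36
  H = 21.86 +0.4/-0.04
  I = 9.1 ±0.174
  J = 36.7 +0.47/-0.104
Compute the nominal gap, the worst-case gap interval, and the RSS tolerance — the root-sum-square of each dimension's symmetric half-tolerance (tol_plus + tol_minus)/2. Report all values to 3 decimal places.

nominal=128.210 wc=[125.931,130.717] rss=0.764

Stack each dimension's contribution:
  +A: nom +28.300 → Σnom=28.300; wc +0.293/-0.170 → slack +0.293/-0.170; half-tol=0.231, Σhalf²=0.053592
  +B: nom +47.000 → Σnom=75.300; wc +0.120/-0.290 → slack +0.413/-0.460; half-tol=0.205, Σhalf²=0.095617
  +C: nom +31.040 → Σnom=106.340; wc +0.300/-0.211 → slack +0.713/-0.671; half-tol=0.256, Σhalf²=0.160897
  -D: nom -34.290 → Σnom=72.050; wc +0.170/-0.410 → slack +0.883/-1.081; half-tol=0.290, Σhalf²=0.244997
  +E: nom +45.500 → Σnom=117.550; wc +0.150/-0.370 → slack +1.033/-1.451; half-tol=0.260, Σhalf²=0.312597
  -F: nom -45.600 → Σnom=71.950; wc +0.310/-0.150 → slack +1.343/-1.601; half-tol=0.230, Σhalf²=0.365497
  +G: nom +6.800 → Σnom=78.750; wc +0.120/-0.360 → slack +1.463/-1.961; half-tol=0.240, Σhalf²=0.423097
  +H: nom +21.860 → Σnom=100.610; wc +0.400/-0.040 → slack +1.863/-2.001; half-tol=0.220, Σhalf²=0.471497
  -I: nom -9.100 → Σnom=91.510; wc +0.174/-0.174 → slack +2.037/-2.175; half-tol=0.174, Σhalf²=0.501773
  +J: nom +36.700 → Σnom=128.210; wc +0.470/-0.104 → slack +2.507/-2.279; half-tol=0.287, Σhalf²=0.584143
Nominal = 128.210. Worst-case = [128.210 - 2.279, 128.210 + 2.507] = [125.931, 130.717]. RSS = √0.584143 = 0.764.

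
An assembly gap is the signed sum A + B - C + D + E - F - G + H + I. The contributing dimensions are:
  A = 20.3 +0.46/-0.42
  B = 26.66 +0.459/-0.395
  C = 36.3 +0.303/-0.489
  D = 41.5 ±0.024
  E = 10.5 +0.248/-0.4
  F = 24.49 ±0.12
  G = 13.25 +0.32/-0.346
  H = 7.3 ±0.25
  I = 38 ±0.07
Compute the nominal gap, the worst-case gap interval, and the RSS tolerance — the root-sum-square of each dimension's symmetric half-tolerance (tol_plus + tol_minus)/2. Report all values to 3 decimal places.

Stack each dimension's contribution:
  +A: nom +20.300 → Σnom=20.300; wc +0.460/-0.420 → slack +0.460/-0.420; half-tol=0.440, Σhalf²=0.193600
  +B: nom +26.660 → Σnom=46.960; wc +0.459/-0.395 → slack +0.919/-0.815; half-tol=0.427, Σhalf²=0.375929
  -C: nom -36.300 → Σnom=10.660; wc +0.489/-0.303 → slack +1.408/-1.118; half-tol=0.396, Σhalf²=0.532745
  +D: nom +41.500 → Σnom=52.160; wc +0.024/-0.024 → slack +1.432/-1.142; half-tol=0.024, Σhalf²=0.533321
  +E: nom +10.500 → Σnom=62.660; wc +0.248/-0.400 → slack +1.680/-1.542; half-tol=0.324, Σhalf²=0.638297
  -F: nom -24.490 → Σnom=38.170; wc +0.120/-0.120 → slack +1.800/-1.662; half-tol=0.120, Σhalf²=0.652697
  -G: nom -13.250 → Σnom=24.920; wc +0.346/-0.320 → slack +2.146/-1.982; half-tol=0.333, Σhalf²=0.763586
  +H: nom +7.300 → Σnom=32.220; wc +0.250/-0.250 → slack +2.396/-2.232; half-tol=0.250, Σhalf²=0.826086
  +I: nom +38.000 → Σnom=70.220; wc +0.070/-0.070 → slack +2.466/-2.302; half-tol=0.070, Σhalf²=0.830986
Nominal = 70.220. Worst-case = [70.220 - 2.302, 70.220 + 2.466] = [67.918, 72.686]. RSS = √0.830986 = 0.912.

nominal=70.220 wc=[67.918,72.686] rss=0.912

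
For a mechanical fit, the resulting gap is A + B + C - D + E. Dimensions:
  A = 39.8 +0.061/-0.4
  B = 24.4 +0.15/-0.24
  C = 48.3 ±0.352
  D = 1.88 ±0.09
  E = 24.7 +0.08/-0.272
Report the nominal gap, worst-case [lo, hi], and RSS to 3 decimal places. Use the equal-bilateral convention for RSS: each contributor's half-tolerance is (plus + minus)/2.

nominal=135.320 wc=[133.966,136.053] rss=0.504

Stack each dimension's contribution:
  +A: nom +39.800 → Σnom=39.800; wc +0.061/-0.400 → slack +0.061/-0.400; half-tol=0.231, Σhalf²=0.053130
  +B: nom +24.400 → Σnom=64.200; wc +0.150/-0.240 → slack +0.211/-0.640; half-tol=0.195, Σhalf²=0.091155
  +C: nom +48.300 → Σnom=112.500; wc +0.352/-0.352 → slack +0.563/-0.992; half-tol=0.352, Σhalf²=0.215059
  -D: nom -1.880 → Σnom=110.620; wc +0.090/-0.090 → slack +0.653/-1.082; half-tol=0.090, Σhalf²=0.223159
  +E: nom +24.700 → Σnom=135.320; wc +0.080/-0.272 → slack +0.733/-1.354; half-tol=0.176, Σhalf²=0.254135
Nominal = 135.320. Worst-case = [135.320 - 1.354, 135.320 + 0.733] = [133.966, 136.053]. RSS = √0.254135 = 0.504.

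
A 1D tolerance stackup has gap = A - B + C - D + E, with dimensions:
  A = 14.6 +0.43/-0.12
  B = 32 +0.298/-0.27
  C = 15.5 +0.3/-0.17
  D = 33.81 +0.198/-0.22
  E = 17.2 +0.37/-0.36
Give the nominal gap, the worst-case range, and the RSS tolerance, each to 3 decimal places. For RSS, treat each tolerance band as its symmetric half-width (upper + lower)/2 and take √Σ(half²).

Stack each dimension's contribution:
  +A: nom +14.600 → Σnom=14.600; wc +0.430/-0.120 → slack +0.430/-0.120; half-tol=0.275, Σhalf²=0.075625
  -B: nom -32.000 → Σnom=-17.400; wc +0.270/-0.298 → slack +0.700/-0.418; half-tol=0.284, Σhalf²=0.156281
  +C: nom +15.500 → Σnom=-1.900; wc +0.300/-0.170 → slack +1.000/-0.588; half-tol=0.235, Σhalf²=0.211506
  -D: nom -33.810 → Σnom=-35.710; wc +0.220/-0.198 → slack +1.220/-0.786; half-tol=0.209, Σhalf²=0.255187
  +E: nom +17.200 → Σnom=-18.510; wc +0.370/-0.360 → slack +1.590/-1.146; half-tol=0.365, Σhalf²=0.388412
Nominal = -18.510. Worst-case = [-18.510 - 1.146, -18.510 + 1.590] = [-19.656, -16.920]. RSS = √0.388412 = 0.623.

nominal=-18.510 wc=[-19.656,-16.920] rss=0.623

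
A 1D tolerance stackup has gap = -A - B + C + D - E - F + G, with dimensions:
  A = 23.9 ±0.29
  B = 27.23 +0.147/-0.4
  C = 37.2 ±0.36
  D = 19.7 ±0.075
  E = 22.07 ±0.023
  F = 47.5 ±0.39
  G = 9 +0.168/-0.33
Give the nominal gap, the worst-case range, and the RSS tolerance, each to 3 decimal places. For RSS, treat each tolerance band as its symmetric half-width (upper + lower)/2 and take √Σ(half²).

nominal=-54.800 wc=[-56.415,-53.094] rss=0.713

Stack each dimension's contribution:
  -A: nom -23.900 → Σnom=-23.900; wc +0.290/-0.290 → slack +0.290/-0.290; half-tol=0.290, Σhalf²=0.084100
  -B: nom -27.230 → Σnom=-51.130; wc +0.400/-0.147 → slack +0.690/-0.437; half-tol=0.274, Σhalf²=0.158902
  +C: nom +37.200 → Σnom=-13.930; wc +0.360/-0.360 → slack +1.050/-0.797; half-tol=0.360, Σhalf²=0.288502
  +D: nom +19.700 → Σnom=5.770; wc +0.075/-0.075 → slack +1.125/-0.872; half-tol=0.075, Σhalf²=0.294127
  -E: nom -22.070 → Σnom=-16.300; wc +0.023/-0.023 → slack +1.148/-0.895; half-tol=0.023, Σhalf²=0.294656
  -F: nom -47.500 → Σnom=-63.800; wc +0.390/-0.390 → slack +1.538/-1.285; half-tol=0.390, Σhalf²=0.446756
  +G: nom +9.000 → Σnom=-54.800; wc +0.168/-0.330 → slack +1.706/-1.615; half-tol=0.249, Σhalf²=0.508757
Nominal = -54.800. Worst-case = [-54.800 - 1.615, -54.800 + 1.706] = [-56.415, -53.094]. RSS = √0.508757 = 0.713.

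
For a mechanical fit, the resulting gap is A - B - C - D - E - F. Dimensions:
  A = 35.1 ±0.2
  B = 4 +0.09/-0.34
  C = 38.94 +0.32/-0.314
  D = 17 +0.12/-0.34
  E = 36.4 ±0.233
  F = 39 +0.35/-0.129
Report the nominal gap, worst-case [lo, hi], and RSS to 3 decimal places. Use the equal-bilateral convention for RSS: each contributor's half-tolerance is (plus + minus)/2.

nominal=-100.240 wc=[-101.553,-98.684] rss=0.593

Stack each dimension's contribution:
  +A: nom +35.100 → Σnom=35.100; wc +0.200/-0.200 → slack +0.200/-0.200; half-tol=0.200, Σhalf²=0.040000
  -B: nom -4.000 → Σnom=31.100; wc +0.340/-0.090 → slack +0.540/-0.290; half-tol=0.215, Σhalf²=0.086225
  -C: nom -38.940 → Σnom=-7.840; wc +0.314/-0.320 → slack +0.854/-0.610; half-tol=0.317, Σhalf²=0.186714
  -D: nom -17.000 → Σnom=-24.840; wc +0.340/-0.120 → slack +1.194/-0.730; half-tol=0.230, Σhalf²=0.239614
  -E: nom -36.400 → Σnom=-61.240; wc +0.233/-0.233 → slack +1.427/-0.963; half-tol=0.233, Σhalf²=0.293903
  -F: nom -39.000 → Σnom=-100.240; wc +0.129/-0.350 → slack +1.556/-1.313; half-tol=0.239, Σhalf²=0.351263
Nominal = -100.240. Worst-case = [-100.240 - 1.313, -100.240 + 1.556] = [-101.553, -98.684]. RSS = √0.351263 = 0.593.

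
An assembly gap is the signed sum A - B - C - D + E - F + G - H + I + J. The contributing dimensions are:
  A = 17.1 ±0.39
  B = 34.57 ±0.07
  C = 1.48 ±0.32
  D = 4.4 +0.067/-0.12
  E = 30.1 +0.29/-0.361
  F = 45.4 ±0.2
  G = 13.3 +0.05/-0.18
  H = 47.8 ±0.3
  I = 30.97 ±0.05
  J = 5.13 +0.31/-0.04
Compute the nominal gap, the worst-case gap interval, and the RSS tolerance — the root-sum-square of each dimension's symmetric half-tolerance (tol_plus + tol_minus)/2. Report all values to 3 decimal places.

Stack each dimension's contribution:
  +A: nom +17.100 → Σnom=17.100; wc +0.390/-0.390 → slack +0.390/-0.390; half-tol=0.390, Σhalf²=0.152100
  -B: nom -34.570 → Σnom=-17.470; wc +0.070/-0.070 → slack +0.460/-0.460; half-tol=0.070, Σhalf²=0.157000
  -C: nom -1.480 → Σnom=-18.950; wc +0.320/-0.320 → slack +0.780/-0.780; half-tol=0.320, Σhalf²=0.259400
  -D: nom -4.400 → Σnom=-23.350; wc +0.120/-0.067 → slack +0.900/-0.847; half-tol=0.093, Σhalf²=0.268142
  +E: nom +30.100 → Σnom=6.750; wc +0.290/-0.361 → slack +1.190/-1.208; half-tol=0.326, Σhalf²=0.374093
  -F: nom -45.400 → Σnom=-38.650; wc +0.200/-0.200 → slack +1.390/-1.408; half-tol=0.200, Σhalf²=0.414093
  +G: nom +13.300 → Σnom=-25.350; wc +0.050/-0.180 → slack +1.440/-1.588; half-tol=0.115, Σhalf²=0.427318
  -H: nom -47.800 → Σnom=-73.150; wc +0.300/-0.300 → slack +1.740/-1.888; half-tol=0.300, Σhalf²=0.517318
  +I: nom +30.970 → Σnom=-42.180; wc +0.050/-0.050 → slack +1.790/-1.938; half-tol=0.050, Σhalf²=0.519818
  +J: nom +5.130 → Σnom=-37.050; wc +0.310/-0.040 → slack +2.100/-1.978; half-tol=0.175, Σhalf²=0.550443
Nominal = -37.050. Worst-case = [-37.050 - 1.978, -37.050 + 2.100] = [-39.028, -34.950]. RSS = √0.550443 = 0.742.

nominal=-37.050 wc=[-39.028,-34.950] rss=0.742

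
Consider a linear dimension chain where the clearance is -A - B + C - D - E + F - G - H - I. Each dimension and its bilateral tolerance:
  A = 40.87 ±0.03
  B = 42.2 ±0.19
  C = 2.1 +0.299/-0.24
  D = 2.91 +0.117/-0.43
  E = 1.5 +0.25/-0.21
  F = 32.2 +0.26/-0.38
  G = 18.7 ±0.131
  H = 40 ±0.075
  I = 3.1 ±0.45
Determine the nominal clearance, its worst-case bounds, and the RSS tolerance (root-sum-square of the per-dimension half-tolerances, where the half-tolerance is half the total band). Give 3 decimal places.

Stack each dimension's contribution:
  -A: nom -40.870 → Σnom=-40.870; wc +0.030/-0.030 → slack +0.030/-0.030; half-tol=0.030, Σhalf²=0.000900
  -B: nom -42.200 → Σnom=-83.070; wc +0.190/-0.190 → slack +0.220/-0.220; half-tol=0.190, Σhalf²=0.037000
  +C: nom +2.100 → Σnom=-80.970; wc +0.299/-0.240 → slack +0.519/-0.460; half-tol=0.269, Σhalf²=0.109630
  -D: nom -2.910 → Σnom=-83.880; wc +0.430/-0.117 → slack +0.949/-0.577; half-tol=0.274, Σhalf²=0.184432
  -E: nom -1.500 → Σnom=-85.380; wc +0.210/-0.250 → slack +1.159/-0.827; half-tol=0.230, Σhalf²=0.237333
  +F: nom +32.200 → Σnom=-53.180; wc +0.260/-0.380 → slack +1.419/-1.207; half-tol=0.320, Σhalf²=0.339732
  -G: nom -18.700 → Σnom=-71.880; wc +0.131/-0.131 → slack +1.550/-1.338; half-tol=0.131, Σhalf²=0.356893
  -H: nom -40.000 → Σnom=-111.880; wc +0.075/-0.075 → slack +1.625/-1.413; half-tol=0.075, Σhalf²=0.362518
  -I: nom -3.100 → Σnom=-114.980; wc +0.450/-0.450 → slack +2.075/-1.863; half-tol=0.450, Σhalf²=0.565018
Nominal = -114.980. Worst-case = [-114.980 - 1.863, -114.980 + 2.075] = [-116.843, -112.905]. RSS = √0.565018 = 0.752.

nominal=-114.980 wc=[-116.843,-112.905] rss=0.752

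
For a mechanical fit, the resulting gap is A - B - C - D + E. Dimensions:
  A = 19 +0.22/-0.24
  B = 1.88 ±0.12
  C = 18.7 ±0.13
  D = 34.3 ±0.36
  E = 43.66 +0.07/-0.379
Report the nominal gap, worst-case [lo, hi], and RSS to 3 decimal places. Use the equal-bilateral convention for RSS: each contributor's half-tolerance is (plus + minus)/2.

Stack each dimension's contribution:
  +A: nom +19.000 → Σnom=19.000; wc +0.220/-0.240 → slack +0.220/-0.240; half-tol=0.230, Σhalf²=0.052900
  -B: nom -1.880 → Σnom=17.120; wc +0.120/-0.120 → slack +0.340/-0.360; half-tol=0.120, Σhalf²=0.067300
  -C: nom -18.700 → Σnom=-1.580; wc +0.130/-0.130 → slack +0.470/-0.490; half-tol=0.130, Σhalf²=0.084200
  -D: nom -34.300 → Σnom=-35.880; wc +0.360/-0.360 → slack +0.830/-0.850; half-tol=0.360, Σhalf²=0.213800
  +E: nom +43.660 → Σnom=7.780; wc +0.070/-0.379 → slack +0.900/-1.229; half-tol=0.225, Σhalf²=0.264200
Nominal = 7.780. Worst-case = [7.780 - 1.229, 7.780 + 0.900] = [6.551, 8.680]. RSS = √0.264200 = 0.514.

nominal=7.780 wc=[6.551,8.680] rss=0.514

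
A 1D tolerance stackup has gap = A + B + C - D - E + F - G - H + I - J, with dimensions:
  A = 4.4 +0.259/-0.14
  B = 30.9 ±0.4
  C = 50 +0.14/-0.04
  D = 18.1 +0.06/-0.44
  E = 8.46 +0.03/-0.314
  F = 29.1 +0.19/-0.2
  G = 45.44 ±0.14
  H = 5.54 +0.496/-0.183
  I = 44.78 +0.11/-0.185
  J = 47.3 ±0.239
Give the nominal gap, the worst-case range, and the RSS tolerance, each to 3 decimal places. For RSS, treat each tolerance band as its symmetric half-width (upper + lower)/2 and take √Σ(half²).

Stack each dimension's contribution:
  +A: nom +4.400 → Σnom=4.400; wc +0.259/-0.140 → slack +0.259/-0.140; half-tol=0.200, Σhalf²=0.039800
  +B: nom +30.900 → Σnom=35.300; wc +0.400/-0.400 → slack +0.659/-0.540; half-tol=0.400, Σhalf²=0.199800
  +C: nom +50.000 → Σnom=85.300; wc +0.140/-0.040 → slack +0.799/-0.580; half-tol=0.090, Σhalf²=0.207900
  -D: nom -18.100 → Σnom=67.200; wc +0.440/-0.060 → slack +1.239/-0.640; half-tol=0.250, Σhalf²=0.270400
  -E: nom -8.460 → Σnom=58.740; wc +0.314/-0.030 → slack +1.553/-0.670; half-tol=0.172, Σhalf²=0.299984
  +F: nom +29.100 → Σnom=87.840; wc +0.190/-0.200 → slack +1.743/-0.870; half-tol=0.195, Σhalf²=0.338009
  -G: nom -45.440 → Σnom=42.400; wc +0.140/-0.140 → slack +1.883/-1.010; half-tol=0.140, Σhalf²=0.357609
  -H: nom -5.540 → Σnom=36.860; wc +0.183/-0.496 → slack +2.066/-1.506; half-tol=0.340, Σhalf²=0.472870
  +I: nom +44.780 → Σnom=81.640; wc +0.110/-0.185 → slack +2.176/-1.691; half-tol=0.147, Σhalf²=0.494626
  -J: nom -47.300 → Σnom=34.340; wc +0.239/-0.239 → slack +2.415/-1.930; half-tol=0.239, Σhalf²=0.551747
Nominal = 34.340. Worst-case = [34.340 - 1.930, 34.340 + 2.415] = [32.410, 36.755]. RSS = √0.551747 = 0.743.

nominal=34.340 wc=[32.410,36.755] rss=0.743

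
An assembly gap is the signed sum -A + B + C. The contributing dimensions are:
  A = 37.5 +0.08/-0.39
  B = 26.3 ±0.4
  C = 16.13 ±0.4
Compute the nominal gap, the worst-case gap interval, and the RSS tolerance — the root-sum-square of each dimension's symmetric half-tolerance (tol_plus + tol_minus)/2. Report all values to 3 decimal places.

nominal=4.930 wc=[4.050,6.120] rss=0.613

Stack each dimension's contribution:
  -A: nom -37.500 → Σnom=-37.500; wc +0.390/-0.080 → slack +0.390/-0.080; half-tol=0.235, Σhalf²=0.055225
  +B: nom +26.300 → Σnom=-11.200; wc +0.400/-0.400 → slack +0.790/-0.480; half-tol=0.400, Σhalf²=0.215225
  +C: nom +16.130 → Σnom=4.930; wc +0.400/-0.400 → slack +1.190/-0.880; half-tol=0.400, Σhalf²=0.375225
Nominal = 4.930. Worst-case = [4.930 - 0.880, 4.930 + 1.190] = [4.050, 6.120]. RSS = √0.375225 = 0.613.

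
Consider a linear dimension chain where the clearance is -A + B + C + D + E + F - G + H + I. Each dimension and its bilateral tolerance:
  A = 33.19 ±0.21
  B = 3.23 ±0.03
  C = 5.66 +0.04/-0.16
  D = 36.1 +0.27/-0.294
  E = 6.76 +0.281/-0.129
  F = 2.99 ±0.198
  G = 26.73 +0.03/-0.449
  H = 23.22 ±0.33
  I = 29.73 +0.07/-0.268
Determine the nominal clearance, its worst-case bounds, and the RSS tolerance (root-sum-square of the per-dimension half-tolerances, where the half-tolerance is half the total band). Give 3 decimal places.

Stack each dimension's contribution:
  -A: nom -33.190 → Σnom=-33.190; wc +0.210/-0.210 → slack +0.210/-0.210; half-tol=0.210, Σhalf²=0.044100
  +B: nom +3.230 → Σnom=-29.960; wc +0.030/-0.030 → slack +0.240/-0.240; half-tol=0.030, Σhalf²=0.045000
  +C: nom +5.660 → Σnom=-24.300; wc +0.040/-0.160 → slack +0.280/-0.400; half-tol=0.100, Σhalf²=0.055000
  +D: nom +36.100 → Σnom=11.800; wc +0.270/-0.294 → slack +0.550/-0.694; half-tol=0.282, Σhalf²=0.134524
  +E: nom +6.760 → Σnom=18.560; wc +0.281/-0.129 → slack +0.831/-0.823; half-tol=0.205, Σhalf²=0.176549
  +F: nom +2.990 → Σnom=21.550; wc +0.198/-0.198 → slack +1.029/-1.021; half-tol=0.198, Σhalf²=0.215753
  -G: nom -26.730 → Σnom=-5.180; wc +0.449/-0.030 → slack +1.478/-1.051; half-tol=0.239, Σhalf²=0.273113
  +H: nom +23.220 → Σnom=18.040; wc +0.330/-0.330 → slack +1.808/-1.381; half-tol=0.330, Σhalf²=0.382013
  +I: nom +29.730 → Σnom=47.770; wc +0.070/-0.268 → slack +1.878/-1.649; half-tol=0.169, Σhalf²=0.410574
Nominal = 47.770. Worst-case = [47.770 - 1.649, 47.770 + 1.878] = [46.121, 49.648]. RSS = √0.410574 = 0.641.

nominal=47.770 wc=[46.121,49.648] rss=0.641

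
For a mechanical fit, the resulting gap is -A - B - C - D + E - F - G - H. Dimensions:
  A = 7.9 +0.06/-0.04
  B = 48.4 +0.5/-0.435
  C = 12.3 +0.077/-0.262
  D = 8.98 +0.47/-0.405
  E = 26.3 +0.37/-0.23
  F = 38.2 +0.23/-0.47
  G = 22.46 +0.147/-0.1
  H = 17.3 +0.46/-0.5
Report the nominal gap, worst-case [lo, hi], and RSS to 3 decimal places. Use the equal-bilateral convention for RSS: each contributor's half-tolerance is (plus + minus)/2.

Stack each dimension's contribution:
  -A: nom -7.900 → Σnom=-7.900; wc +0.040/-0.060 → slack +0.040/-0.060; half-tol=0.050, Σhalf²=0.002500
  -B: nom -48.400 → Σnom=-56.300; wc +0.435/-0.500 → slack +0.475/-0.560; half-tol=0.468, Σhalf²=0.221056
  -C: nom -12.300 → Σnom=-68.600; wc +0.262/-0.077 → slack +0.737/-0.637; half-tol=0.170, Σhalf²=0.249787
  -D: nom -8.980 → Σnom=-77.580; wc +0.405/-0.470 → slack +1.142/-1.107; half-tol=0.438, Σhalf²=0.441193
  +E: nom +26.300 → Σnom=-51.280; wc +0.370/-0.230 → slack +1.512/-1.337; half-tol=0.300, Σhalf²=0.531193
  -F: nom -38.200 → Σnom=-89.480; wc +0.470/-0.230 → slack +1.982/-1.567; half-tol=0.350, Σhalf²=0.653693
  -G: nom -22.460 → Σnom=-111.940; wc +0.100/-0.147 → slack +2.082/-1.714; half-tol=0.123, Σhalf²=0.668945
  -H: nom -17.300 → Σnom=-129.240; wc +0.500/-0.460 → slack +2.582/-2.174; half-tol=0.480, Σhalf²=0.899345
Nominal = -129.240. Worst-case = [-129.240 - 2.174, -129.240 + 2.582] = [-131.414, -126.658]. RSS = √0.899345 = 0.948.

nominal=-129.240 wc=[-131.414,-126.658] rss=0.948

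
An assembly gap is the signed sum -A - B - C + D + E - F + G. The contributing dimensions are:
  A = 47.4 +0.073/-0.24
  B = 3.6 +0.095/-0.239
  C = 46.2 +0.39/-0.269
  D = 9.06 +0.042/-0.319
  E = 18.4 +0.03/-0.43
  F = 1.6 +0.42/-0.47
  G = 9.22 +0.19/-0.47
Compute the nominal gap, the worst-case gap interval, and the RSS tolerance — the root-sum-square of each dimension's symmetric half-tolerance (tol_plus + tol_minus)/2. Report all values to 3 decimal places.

Stack each dimension's contribution:
  -A: nom -47.400 → Σnom=-47.400; wc +0.240/-0.073 → slack +0.240/-0.073; half-tol=0.157, Σhalf²=0.024492
  -B: nom -3.600 → Σnom=-51.000; wc +0.239/-0.095 → slack +0.479/-0.168; half-tol=0.167, Σhalf²=0.052381
  -C: nom -46.200 → Σnom=-97.200; wc +0.269/-0.390 → slack +0.748/-0.558; half-tol=0.330, Σhalf²=0.160951
  +D: nom +9.060 → Σnom=-88.140; wc +0.042/-0.319 → slack +0.790/-0.877; half-tol=0.180, Σhalf²=0.193532
  +E: nom +18.400 → Σnom=-69.740; wc +0.030/-0.430 → slack +0.820/-1.307; half-tol=0.230, Σhalf²=0.246432
  -F: nom -1.600 → Σnom=-71.340; wc +0.470/-0.420 → slack +1.290/-1.727; half-tol=0.445, Σhalf²=0.444457
  +G: nom +9.220 → Σnom=-62.120; wc +0.190/-0.470 → slack +1.480/-2.197; half-tol=0.330, Σhalf²=0.553357
Nominal = -62.120. Worst-case = [-62.120 - 2.197, -62.120 + 1.480] = [-64.317, -60.640]. RSS = √0.553357 = 0.744.

nominal=-62.120 wc=[-64.317,-60.640] rss=0.744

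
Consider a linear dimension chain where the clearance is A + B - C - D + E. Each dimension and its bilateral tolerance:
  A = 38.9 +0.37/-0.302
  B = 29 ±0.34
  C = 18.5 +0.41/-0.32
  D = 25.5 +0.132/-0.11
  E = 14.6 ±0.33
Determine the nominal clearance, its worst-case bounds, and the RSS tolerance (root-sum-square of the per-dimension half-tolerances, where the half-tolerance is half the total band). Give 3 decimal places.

nominal=38.500 wc=[36.986,39.970] rss=0.697

Stack each dimension's contribution:
  +A: nom +38.900 → Σnom=38.900; wc +0.370/-0.302 → slack +0.370/-0.302; half-tol=0.336, Σhalf²=0.112896
  +B: nom +29.000 → Σnom=67.900; wc +0.340/-0.340 → slack +0.710/-0.642; half-tol=0.340, Σhalf²=0.228496
  -C: nom -18.500 → Σnom=49.400; wc +0.320/-0.410 → slack +1.030/-1.052; half-tol=0.365, Σhalf²=0.361721
  -D: nom -25.500 → Σnom=23.900; wc +0.110/-0.132 → slack +1.140/-1.184; half-tol=0.121, Σhalf²=0.376362
  +E: nom +14.600 → Σnom=38.500; wc +0.330/-0.330 → slack +1.470/-1.514; half-tol=0.330, Σhalf²=0.485262
Nominal = 38.500. Worst-case = [38.500 - 1.514, 38.500 + 1.470] = [36.986, 39.970]. RSS = √0.485262 = 0.697.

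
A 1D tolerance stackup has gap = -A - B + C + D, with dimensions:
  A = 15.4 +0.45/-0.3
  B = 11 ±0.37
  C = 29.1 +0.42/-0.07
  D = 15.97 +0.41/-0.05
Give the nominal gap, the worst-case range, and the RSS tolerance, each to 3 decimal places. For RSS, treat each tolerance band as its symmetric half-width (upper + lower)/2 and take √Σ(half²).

nominal=18.670 wc=[17.730,20.170] rss=0.625

Stack each dimension's contribution:
  -A: nom -15.400 → Σnom=-15.400; wc +0.300/-0.450 → slack +0.300/-0.450; half-tol=0.375, Σhalf²=0.140625
  -B: nom -11.000 → Σnom=-26.400; wc +0.370/-0.370 → slack +0.670/-0.820; half-tol=0.370, Σhalf²=0.277525
  +C: nom +29.100 → Σnom=2.700; wc +0.420/-0.070 → slack +1.090/-0.890; half-tol=0.245, Σhalf²=0.337550
  +D: nom +15.970 → Σnom=18.670; wc +0.410/-0.050 → slack +1.500/-0.940; half-tol=0.230, Σhalf²=0.390450
Nominal = 18.670. Worst-case = [18.670 - 0.940, 18.670 + 1.500] = [17.730, 20.170]. RSS = √0.390450 = 0.625.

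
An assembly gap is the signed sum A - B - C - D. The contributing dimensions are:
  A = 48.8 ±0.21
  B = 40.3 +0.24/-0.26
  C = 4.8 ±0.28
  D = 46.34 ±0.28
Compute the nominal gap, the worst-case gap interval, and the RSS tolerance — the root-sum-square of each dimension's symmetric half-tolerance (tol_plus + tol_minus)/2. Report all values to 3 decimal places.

nominal=-42.640 wc=[-43.650,-41.610] rss=0.513

Stack each dimension's contribution:
  +A: nom +48.800 → Σnom=48.800; wc +0.210/-0.210 → slack +0.210/-0.210; half-tol=0.210, Σhalf²=0.044100
  -B: nom -40.300 → Σnom=8.500; wc +0.260/-0.240 → slack +0.470/-0.450; half-tol=0.250, Σhalf²=0.106600
  -C: nom -4.800 → Σnom=3.700; wc +0.280/-0.280 → slack +0.750/-0.730; half-tol=0.280, Σhalf²=0.185000
  -D: nom -46.340 → Σnom=-42.640; wc +0.280/-0.280 → slack +1.030/-1.010; half-tol=0.280, Σhalf²=0.263400
Nominal = -42.640. Worst-case = [-42.640 - 1.010, -42.640 + 1.030] = [-43.650, -41.610]. RSS = √0.263400 = 0.513.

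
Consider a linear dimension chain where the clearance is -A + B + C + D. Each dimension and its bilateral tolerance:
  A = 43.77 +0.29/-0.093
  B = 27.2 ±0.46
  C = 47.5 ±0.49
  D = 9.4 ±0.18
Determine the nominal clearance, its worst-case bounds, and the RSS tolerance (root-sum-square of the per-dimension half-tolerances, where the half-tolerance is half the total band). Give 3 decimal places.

nominal=40.330 wc=[38.910,41.553] rss=0.722

Stack each dimension's contribution:
  -A: nom -43.770 → Σnom=-43.770; wc +0.093/-0.290 → slack +0.093/-0.290; half-tol=0.192, Σhalf²=0.036672
  +B: nom +27.200 → Σnom=-16.570; wc +0.460/-0.460 → slack +0.553/-0.750; half-tol=0.460, Σhalf²=0.248272
  +C: nom +47.500 → Σnom=30.930; wc +0.490/-0.490 → slack +1.043/-1.240; half-tol=0.490, Σhalf²=0.488372
  +D: nom +9.400 → Σnom=40.330; wc +0.180/-0.180 → slack +1.223/-1.420; half-tol=0.180, Σhalf²=0.520772
Nominal = 40.330. Worst-case = [40.330 - 1.420, 40.330 + 1.223] = [38.910, 41.553]. RSS = √0.520772 = 0.722.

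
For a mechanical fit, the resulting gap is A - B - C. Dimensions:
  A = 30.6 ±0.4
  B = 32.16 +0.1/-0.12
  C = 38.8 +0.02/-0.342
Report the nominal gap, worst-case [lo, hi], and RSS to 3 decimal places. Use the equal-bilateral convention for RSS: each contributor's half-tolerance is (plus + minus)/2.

nominal=-40.360 wc=[-40.880,-39.498] rss=0.453

Stack each dimension's contribution:
  +A: nom +30.600 → Σnom=30.600; wc +0.400/-0.400 → slack +0.400/-0.400; half-tol=0.400, Σhalf²=0.160000
  -B: nom -32.160 → Σnom=-1.560; wc +0.120/-0.100 → slack +0.520/-0.500; half-tol=0.110, Σhalf²=0.172100
  -C: nom -38.800 → Σnom=-40.360; wc +0.342/-0.020 → slack +0.862/-0.520; half-tol=0.181, Σhalf²=0.204861
Nominal = -40.360. Worst-case = [-40.360 - 0.520, -40.360 + 0.862] = [-40.880, -39.498]. RSS = √0.204861 = 0.453.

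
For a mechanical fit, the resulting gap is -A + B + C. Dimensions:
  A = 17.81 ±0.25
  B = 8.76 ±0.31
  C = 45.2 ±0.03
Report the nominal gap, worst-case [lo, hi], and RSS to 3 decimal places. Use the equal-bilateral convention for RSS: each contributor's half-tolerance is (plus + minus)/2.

nominal=36.150 wc=[35.560,36.740] rss=0.399

Stack each dimension's contribution:
  -A: nom -17.810 → Σnom=-17.810; wc +0.250/-0.250 → slack +0.250/-0.250; half-tol=0.250, Σhalf²=0.062500
  +B: nom +8.760 → Σnom=-9.050; wc +0.310/-0.310 → slack +0.560/-0.560; half-tol=0.310, Σhalf²=0.158600
  +C: nom +45.200 → Σnom=36.150; wc +0.030/-0.030 → slack +0.590/-0.590; half-tol=0.030, Σhalf²=0.159500
Nominal = 36.150. Worst-case = [36.150 - 0.590, 36.150 + 0.590] = [35.560, 36.740]. RSS = √0.159500 = 0.399.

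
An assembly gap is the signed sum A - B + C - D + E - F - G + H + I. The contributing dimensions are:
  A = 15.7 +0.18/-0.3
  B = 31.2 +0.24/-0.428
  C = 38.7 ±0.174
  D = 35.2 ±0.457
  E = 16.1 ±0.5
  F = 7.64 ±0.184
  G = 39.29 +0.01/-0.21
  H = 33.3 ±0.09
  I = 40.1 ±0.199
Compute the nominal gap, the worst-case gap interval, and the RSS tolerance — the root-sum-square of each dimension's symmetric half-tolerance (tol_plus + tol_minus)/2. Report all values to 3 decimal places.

nominal=30.570 wc=[28.416,32.992] rss=0.867

Stack each dimension's contribution:
  +A: nom +15.700 → Σnom=15.700; wc +0.180/-0.300 → slack +0.180/-0.300; half-tol=0.240, Σhalf²=0.057600
  -B: nom -31.200 → Σnom=-15.500; wc +0.428/-0.240 → slack +0.608/-0.540; half-tol=0.334, Σhalf²=0.169156
  +C: nom +38.700 → Σnom=23.200; wc +0.174/-0.174 → slack +0.782/-0.714; half-tol=0.174, Σhalf²=0.199432
  -D: nom -35.200 → Σnom=-12.000; wc +0.457/-0.457 → slack +1.239/-1.171; half-tol=0.457, Σhalf²=0.408281
  +E: nom +16.100 → Σnom=4.100; wc +0.500/-0.500 → slack +1.739/-1.671; half-tol=0.500, Σhalf²=0.658281
  -F: nom -7.640 → Σnom=-3.540; wc +0.184/-0.184 → slack +1.923/-1.855; half-tol=0.184, Σhalf²=0.692137
  -G: nom -39.290 → Σnom=-42.830; wc +0.210/-0.010 → slack +2.133/-1.865; half-tol=0.110, Σhalf²=0.704237
  +H: nom +33.300 → Σnom=-9.530; wc +0.090/-0.090 → slack +2.223/-1.955; half-tol=0.090, Σhalf²=0.712337
  +I: nom +40.100 → Σnom=30.570; wc +0.199/-0.199 → slack +2.422/-2.154; half-tol=0.199, Σhalf²=0.751938
Nominal = 30.570. Worst-case = [30.570 - 2.154, 30.570 + 2.422] = [28.416, 32.992]. RSS = √0.751938 = 0.867.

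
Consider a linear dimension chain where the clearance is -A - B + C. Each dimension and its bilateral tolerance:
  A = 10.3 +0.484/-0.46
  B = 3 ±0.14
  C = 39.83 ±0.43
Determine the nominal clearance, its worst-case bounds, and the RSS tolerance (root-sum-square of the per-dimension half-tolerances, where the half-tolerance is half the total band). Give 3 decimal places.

nominal=26.530 wc=[25.476,27.560] rss=0.654

Stack each dimension's contribution:
  -A: nom -10.300 → Σnom=-10.300; wc +0.460/-0.484 → slack +0.460/-0.484; half-tol=0.472, Σhalf²=0.222784
  -B: nom -3.000 → Σnom=-13.300; wc +0.140/-0.140 → slack +0.600/-0.624; half-tol=0.140, Σhalf²=0.242384
  +C: nom +39.830 → Σnom=26.530; wc +0.430/-0.430 → slack +1.030/-1.054; half-tol=0.430, Σhalf²=0.427284
Nominal = 26.530. Worst-case = [26.530 - 1.054, 26.530 + 1.030] = [25.476, 27.560]. RSS = √0.427284 = 0.654.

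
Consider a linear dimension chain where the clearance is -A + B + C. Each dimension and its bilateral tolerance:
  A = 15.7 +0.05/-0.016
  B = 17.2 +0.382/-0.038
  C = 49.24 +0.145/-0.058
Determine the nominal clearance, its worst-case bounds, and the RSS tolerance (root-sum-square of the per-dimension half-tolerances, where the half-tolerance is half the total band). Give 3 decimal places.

nominal=50.740 wc=[50.594,51.283] rss=0.236

Stack each dimension's contribution:
  -A: nom -15.700 → Σnom=-15.700; wc +0.016/-0.050 → slack +0.016/-0.050; half-tol=0.033, Σhalf²=0.001089
  +B: nom +17.200 → Σnom=1.500; wc +0.382/-0.038 → slack +0.398/-0.088; half-tol=0.210, Σhalf²=0.045189
  +C: nom +49.240 → Σnom=50.740; wc +0.145/-0.058 → slack +0.543/-0.146; half-tol=0.101, Σhalf²=0.055491
Nominal = 50.740. Worst-case = [50.740 - 0.146, 50.740 + 0.543] = [50.594, 51.283]. RSS = √0.055491 = 0.236.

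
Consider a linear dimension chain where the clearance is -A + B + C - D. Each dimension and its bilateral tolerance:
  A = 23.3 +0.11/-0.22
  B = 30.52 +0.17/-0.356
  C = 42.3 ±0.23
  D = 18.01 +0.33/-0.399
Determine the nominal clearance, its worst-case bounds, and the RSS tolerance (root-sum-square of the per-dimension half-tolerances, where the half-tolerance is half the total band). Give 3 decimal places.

Stack each dimension's contribution:
  -A: nom -23.300 → Σnom=-23.300; wc +0.220/-0.110 → slack +0.220/-0.110; half-tol=0.165, Σhalf²=0.027225
  +B: nom +30.520 → Σnom=7.220; wc +0.170/-0.356 → slack +0.390/-0.466; half-tol=0.263, Σhalf²=0.096394
  +C: nom +42.300 → Σnom=49.520; wc +0.230/-0.230 → slack +0.620/-0.696; half-tol=0.230, Σhalf²=0.149294
  -D: nom -18.010 → Σnom=31.510; wc +0.399/-0.330 → slack +1.019/-1.026; half-tol=0.365, Σhalf²=0.282154
Nominal = 31.510. Worst-case = [31.510 - 1.026, 31.510 + 1.019] = [30.484, 32.529]. RSS = √0.282154 = 0.531.

nominal=31.510 wc=[30.484,32.529] rss=0.531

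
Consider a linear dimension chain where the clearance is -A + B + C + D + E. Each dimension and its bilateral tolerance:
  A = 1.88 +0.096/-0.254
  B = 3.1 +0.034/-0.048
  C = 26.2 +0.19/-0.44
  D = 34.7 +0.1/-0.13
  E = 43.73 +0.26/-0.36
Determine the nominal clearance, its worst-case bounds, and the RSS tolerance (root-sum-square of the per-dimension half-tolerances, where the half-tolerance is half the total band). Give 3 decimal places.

Stack each dimension's contribution:
  -A: nom -1.880 → Σnom=-1.880; wc +0.254/-0.096 → slack +0.254/-0.096; half-tol=0.175, Σhalf²=0.030625
  +B: nom +3.100 → Σnom=1.220; wc +0.034/-0.048 → slack +0.288/-0.144; half-tol=0.041, Σhalf²=0.032306
  +C: nom +26.200 → Σnom=27.420; wc +0.190/-0.440 → slack +0.478/-0.584; half-tol=0.315, Σhalf²=0.131531
  +D: nom +34.700 → Σnom=62.120; wc +0.100/-0.130 → slack +0.578/-0.714; half-tol=0.115, Σhalf²=0.144756
  +E: nom +43.730 → Σnom=105.850; wc +0.260/-0.360 → slack +0.838/-1.074; half-tol=0.310, Σhalf²=0.240856
Nominal = 105.850. Worst-case = [105.850 - 1.074, 105.850 + 0.838] = [104.776, 106.688]. RSS = √0.240856 = 0.491.

nominal=105.850 wc=[104.776,106.688] rss=0.491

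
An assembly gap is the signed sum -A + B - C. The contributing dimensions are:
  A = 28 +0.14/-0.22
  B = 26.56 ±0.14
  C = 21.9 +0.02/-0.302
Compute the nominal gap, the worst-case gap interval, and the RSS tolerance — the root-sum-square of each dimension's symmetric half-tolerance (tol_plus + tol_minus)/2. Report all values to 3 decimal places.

nominal=-23.340 wc=[-23.640,-22.678] rss=0.279

Stack each dimension's contribution:
  -A: nom -28.000 → Σnom=-28.000; wc +0.220/-0.140 → slack +0.220/-0.140; half-tol=0.180, Σhalf²=0.032400
  +B: nom +26.560 → Σnom=-1.440; wc +0.140/-0.140 → slack +0.360/-0.280; half-tol=0.140, Σhalf²=0.052000
  -C: nom -21.900 → Σnom=-23.340; wc +0.302/-0.020 → slack +0.662/-0.300; half-tol=0.161, Σhalf²=0.077921
Nominal = -23.340. Worst-case = [-23.340 - 0.300, -23.340 + 0.662] = [-23.640, -22.678]. RSS = √0.077921 = 0.279.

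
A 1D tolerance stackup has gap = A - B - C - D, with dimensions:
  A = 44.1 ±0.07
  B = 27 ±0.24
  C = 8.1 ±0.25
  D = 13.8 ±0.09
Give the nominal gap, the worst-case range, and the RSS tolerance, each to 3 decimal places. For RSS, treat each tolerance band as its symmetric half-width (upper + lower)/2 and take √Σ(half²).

nominal=-4.800 wc=[-5.450,-4.150] rss=0.365

Stack each dimension's contribution:
  +A: nom +44.100 → Σnom=44.100; wc +0.070/-0.070 → slack +0.070/-0.070; half-tol=0.070, Σhalf²=0.004900
  -B: nom -27.000 → Σnom=17.100; wc +0.240/-0.240 → slack +0.310/-0.310; half-tol=0.240, Σhalf²=0.062500
  -C: nom -8.100 → Σnom=9.000; wc +0.250/-0.250 → slack +0.560/-0.560; half-tol=0.250, Σhalf²=0.125000
  -D: nom -13.800 → Σnom=-4.800; wc +0.090/-0.090 → slack +0.650/-0.650; half-tol=0.090, Σhalf²=0.133100
Nominal = -4.800. Worst-case = [-4.800 - 0.650, -4.800 + 0.650] = [-5.450, -4.150]. RSS = √0.133100 = 0.365.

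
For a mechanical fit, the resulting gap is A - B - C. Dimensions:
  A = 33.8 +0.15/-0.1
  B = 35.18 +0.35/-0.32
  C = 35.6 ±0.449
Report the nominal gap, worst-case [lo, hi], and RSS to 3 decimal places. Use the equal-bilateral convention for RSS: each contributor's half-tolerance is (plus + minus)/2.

nominal=-36.980 wc=[-37.879,-36.061] rss=0.574

Stack each dimension's contribution:
  +A: nom +33.800 → Σnom=33.800; wc +0.150/-0.100 → slack +0.150/-0.100; half-tol=0.125, Σhalf²=0.015625
  -B: nom -35.180 → Σnom=-1.380; wc +0.320/-0.350 → slack +0.470/-0.450; half-tol=0.335, Σhalf²=0.127850
  -C: nom -35.600 → Σnom=-36.980; wc +0.449/-0.449 → slack +0.919/-0.899; half-tol=0.449, Σhalf²=0.329451
Nominal = -36.980. Worst-case = [-36.980 - 0.899, -36.980 + 0.919] = [-37.879, -36.061]. RSS = √0.329451 = 0.574.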